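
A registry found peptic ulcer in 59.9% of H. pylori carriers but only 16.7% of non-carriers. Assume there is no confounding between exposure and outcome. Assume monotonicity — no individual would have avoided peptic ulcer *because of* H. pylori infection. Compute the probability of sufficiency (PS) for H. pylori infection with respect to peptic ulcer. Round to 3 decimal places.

p₁ = 0.599, p₀ = 0.167.
Under exogeneity and monotonicity, PS = (p₁ − p₀) / (1 − p₀).
PS = (0.599 − 0.167) / (1 − 0.167) = 0.432 / 0.833 ≈ 0.5186

PS ≈ 0.519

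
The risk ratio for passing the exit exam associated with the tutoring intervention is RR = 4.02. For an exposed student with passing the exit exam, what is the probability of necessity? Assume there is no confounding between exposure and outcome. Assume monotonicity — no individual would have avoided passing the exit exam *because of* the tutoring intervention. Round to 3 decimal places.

Under exogeneity and monotonicity, PN = (RR − 1) / RR = 1 − 1/RR.
PN = (4.02 − 1) / 4.02 = 3.02 / 4.02 ≈ 0.7512

PN ≈ 0.751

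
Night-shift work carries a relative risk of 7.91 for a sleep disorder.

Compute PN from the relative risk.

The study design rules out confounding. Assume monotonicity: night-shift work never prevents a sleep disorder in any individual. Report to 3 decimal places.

PN ≈ 0.874

Under exogeneity and monotonicity, PN = (RR − 1) / RR = 1 − 1/RR.
PN = (7.91 − 1) / 7.91 = 6.91 / 7.91 ≈ 0.8736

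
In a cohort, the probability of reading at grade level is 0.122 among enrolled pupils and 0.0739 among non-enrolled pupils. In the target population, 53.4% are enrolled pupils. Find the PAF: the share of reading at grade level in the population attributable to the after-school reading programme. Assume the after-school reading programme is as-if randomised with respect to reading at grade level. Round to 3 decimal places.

Let p₁ = 0.122, p₀ = 0.0739.
Overall risk P(Y=1) = π·p₁ + (1−π)·p₀ = 0.534×0.122 + 0.466×0.0739 = 0.099585.
Under exogeneity, PAF = [P(Y=1) − p₀] / P(Y=1).
PAF = (0.099585 − 0.0739) / 0.099585 ≈ 0.2579

PAF ≈ 0.258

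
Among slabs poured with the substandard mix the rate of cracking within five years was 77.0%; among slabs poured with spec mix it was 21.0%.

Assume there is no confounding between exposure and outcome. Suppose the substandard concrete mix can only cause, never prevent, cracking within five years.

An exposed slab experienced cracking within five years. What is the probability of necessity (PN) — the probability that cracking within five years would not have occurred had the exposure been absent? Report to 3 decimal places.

PN ≈ 0.727

p₁ = 0.77, p₀ = 0.21.
Under exogeneity and monotonicity, PN = (p₁ − p₀) / p₁.
PN = (0.77 − 0.21) / 0.77 = 0.56 / 0.77 ≈ 0.7273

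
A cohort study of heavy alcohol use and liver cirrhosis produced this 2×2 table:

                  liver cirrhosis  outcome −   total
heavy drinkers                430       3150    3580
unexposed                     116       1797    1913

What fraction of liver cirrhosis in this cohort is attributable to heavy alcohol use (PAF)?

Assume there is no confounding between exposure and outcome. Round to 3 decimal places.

p₁ = P(outcome | exposed) = 430/3580 = 0.12011
p₀ = P(outcome | unexposed) = 116/1913 = 0.060638
Exposure prevalence π = 3580/5493 = 0.65174; overall risk P(Y=1) = 0.099399.
Under exogeneity, PAF = [P(Y=1) − p₀]/P(Y=1).
PAF = (0.099399 − 0.060638) / 0.099399 ≈ 0.3900

PAF ≈ 0.390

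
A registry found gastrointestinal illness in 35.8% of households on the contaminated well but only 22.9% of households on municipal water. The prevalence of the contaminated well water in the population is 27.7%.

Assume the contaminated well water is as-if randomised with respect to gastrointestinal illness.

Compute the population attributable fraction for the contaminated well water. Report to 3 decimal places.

PAF ≈ 0.135

p₁ = 0.358, p₀ = 0.229.
Overall risk P(Y=1) = π·p₁ + (1−π)·p₀ = 0.277×0.358 + 0.723×0.229 = 0.26473.
Under exogeneity, PAF = [P(Y=1) − p₀] / P(Y=1).
PAF = (0.26473 − 0.229) / 0.26473 ≈ 0.1350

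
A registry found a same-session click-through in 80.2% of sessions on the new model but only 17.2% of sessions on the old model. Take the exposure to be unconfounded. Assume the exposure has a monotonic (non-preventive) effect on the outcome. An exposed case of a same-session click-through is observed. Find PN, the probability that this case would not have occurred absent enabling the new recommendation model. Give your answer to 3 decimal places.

p₁ = 0.802, p₀ = 0.172.
Under exogeneity and monotonicity, PN = (p₁ − p₀) / p₁.
PN = (0.802 − 0.172) / 0.802 = 0.63 / 0.802 ≈ 0.7855

PN ≈ 0.786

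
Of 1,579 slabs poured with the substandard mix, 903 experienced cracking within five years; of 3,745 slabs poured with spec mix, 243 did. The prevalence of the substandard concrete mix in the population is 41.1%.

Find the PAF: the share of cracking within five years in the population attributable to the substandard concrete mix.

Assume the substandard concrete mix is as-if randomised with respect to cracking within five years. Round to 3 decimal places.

p₁ = P(outcome | exposed) = 903/1579 = 0.57188
p₀ = P(outcome | unexposed) = 243/3745 = 0.064887
Overall risk P(Y=1) = π·p₁ + (1−π)·p₀ = 0.411×0.57188 + 0.589×0.064887 = 0.27326.
Under exogeneity, PAF = [P(Y=1) − p₀] / P(Y=1).
PAF = (0.27326 − 0.064887) / 0.27326 ≈ 0.7625

PAF ≈ 0.763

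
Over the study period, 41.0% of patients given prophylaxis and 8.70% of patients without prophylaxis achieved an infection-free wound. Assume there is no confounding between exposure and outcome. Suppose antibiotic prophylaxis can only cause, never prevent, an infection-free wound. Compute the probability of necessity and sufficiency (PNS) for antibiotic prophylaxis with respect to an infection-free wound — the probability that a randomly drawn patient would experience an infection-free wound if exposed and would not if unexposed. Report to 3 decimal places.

PNS ≈ 0.323

p₁ = 0.41, p₀ = 0.087.
Under exogeneity and monotonicity, PNS = p₁ − p₀.
PNS = 0.41 − 0.087 = 0.323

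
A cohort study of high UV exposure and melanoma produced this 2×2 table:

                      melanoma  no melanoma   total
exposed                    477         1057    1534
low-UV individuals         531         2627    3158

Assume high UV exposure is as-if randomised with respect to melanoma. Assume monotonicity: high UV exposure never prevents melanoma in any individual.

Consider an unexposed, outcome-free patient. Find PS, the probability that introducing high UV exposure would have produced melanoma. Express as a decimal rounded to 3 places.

p₁ = P(outcome | exposed) = 477/1534 = 0.31095
p₀ = P(outcome | unexposed) = 531/3158 = 0.16814
Under exogeneity and monotonicity, PS = (p₁ − p₀)/(1 − p₀).
PS = (0.31095 − 0.16814) / 0.83186 ≈ 0.1717

PS ≈ 0.172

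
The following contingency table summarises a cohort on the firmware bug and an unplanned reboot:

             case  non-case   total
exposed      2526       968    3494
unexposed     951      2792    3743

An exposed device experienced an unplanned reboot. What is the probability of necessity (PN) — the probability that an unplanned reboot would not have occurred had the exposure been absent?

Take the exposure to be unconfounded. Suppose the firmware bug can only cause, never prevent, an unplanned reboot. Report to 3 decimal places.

p₁ = P(outcome | exposed) = 2526/3494 = 0.72295
p₀ = P(outcome | unexposed) = 951/3743 = 0.25407
Under exogeneity and monotonicity, PN = (p₁ − p₀) / p₁.
PN = (0.72295 − 0.25407) / 0.72295 = 0.46888 / 0.72295 ≈ 0.6486

PN ≈ 0.649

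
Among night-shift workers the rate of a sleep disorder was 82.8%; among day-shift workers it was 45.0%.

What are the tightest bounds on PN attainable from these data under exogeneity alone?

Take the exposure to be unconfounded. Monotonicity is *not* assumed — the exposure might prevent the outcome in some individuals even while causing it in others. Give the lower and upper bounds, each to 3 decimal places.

0.457 ≤ PN ≤ 0.664

p₁ = 0.828, p₀ = 0.45.
Under exogeneity alone the bounds on PN are max{0,(p₁−p₀)/p₁} ≤ PN ≤ min{1,(1−p₀)/p₁}.
  lower = (p₁ − p₀)/p₁ = 0.378 / 0.828 ≈ 0.4565
  upper = min{1, (1 − p₀)/p₁} = 0.55 / 0.828 ≈ 0.6643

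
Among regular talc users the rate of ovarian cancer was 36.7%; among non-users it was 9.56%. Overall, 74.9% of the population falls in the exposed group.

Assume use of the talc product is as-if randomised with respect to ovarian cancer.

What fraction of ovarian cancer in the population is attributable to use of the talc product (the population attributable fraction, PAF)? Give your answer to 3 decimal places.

p₁ = 0.367, p₀ = 0.0956.
Overall risk P(Y=1) = π·p₁ + (1−π)·p₀ = 0.749×0.367 + 0.251×0.0956 = 0.29888.
Under exogeneity, PAF = [P(Y=1) − p₀] / P(Y=1).
PAF = (0.29888 − 0.0956) / 0.29888 ≈ 0.6801

PAF ≈ 0.680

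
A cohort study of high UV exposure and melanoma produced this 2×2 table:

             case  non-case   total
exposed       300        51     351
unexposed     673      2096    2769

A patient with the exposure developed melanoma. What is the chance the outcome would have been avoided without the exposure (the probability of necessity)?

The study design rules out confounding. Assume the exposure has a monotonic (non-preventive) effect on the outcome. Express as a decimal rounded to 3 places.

p₁ = P(outcome | exposed) = 300/351 = 0.8547
p₀ = P(outcome | unexposed) = 673/2769 = 0.24305
Under exogeneity and monotonicity, PN = (p₁ − p₀) / p₁.
PN = (0.8547 − 0.24305) / 0.8547 = 0.61165 / 0.8547 ≈ 0.7156

PN ≈ 0.716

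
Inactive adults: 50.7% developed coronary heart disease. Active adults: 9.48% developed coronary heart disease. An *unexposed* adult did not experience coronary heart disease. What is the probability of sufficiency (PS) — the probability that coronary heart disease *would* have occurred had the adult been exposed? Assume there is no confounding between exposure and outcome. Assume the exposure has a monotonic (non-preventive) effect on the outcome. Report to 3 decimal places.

PS ≈ 0.455

p₁ = 0.507, p₀ = 0.0948.
Under exogeneity and monotonicity, PS = (p₁ − p₀) / (1 − p₀).
PS = (0.507 − 0.0948) / (1 − 0.0948) = 0.4122 / 0.9052 ≈ 0.4554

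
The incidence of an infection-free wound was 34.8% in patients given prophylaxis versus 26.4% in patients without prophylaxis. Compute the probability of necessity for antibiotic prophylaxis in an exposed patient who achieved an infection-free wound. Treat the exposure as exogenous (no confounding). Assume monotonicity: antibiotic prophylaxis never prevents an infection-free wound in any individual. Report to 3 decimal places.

p₁ = 0.348, p₀ = 0.264.
Under exogeneity and monotonicity, PN = (p₁ − p₀) / p₁.
PN = (0.348 − 0.264) / 0.348 = 0.084 / 0.348 ≈ 0.2414

PN ≈ 0.241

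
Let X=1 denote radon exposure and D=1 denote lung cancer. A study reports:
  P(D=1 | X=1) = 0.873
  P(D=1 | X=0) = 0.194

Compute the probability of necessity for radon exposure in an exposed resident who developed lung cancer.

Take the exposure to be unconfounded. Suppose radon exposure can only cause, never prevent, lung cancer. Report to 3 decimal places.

Let p₁ = 0.873, p₀ = 0.194.
Under exogeneity and monotonicity, PN = (p₁ − p₀) / p₁.
PN = (0.873 − 0.194) / 0.873 = 0.679 / 0.873 ≈ 0.7778

PN ≈ 0.778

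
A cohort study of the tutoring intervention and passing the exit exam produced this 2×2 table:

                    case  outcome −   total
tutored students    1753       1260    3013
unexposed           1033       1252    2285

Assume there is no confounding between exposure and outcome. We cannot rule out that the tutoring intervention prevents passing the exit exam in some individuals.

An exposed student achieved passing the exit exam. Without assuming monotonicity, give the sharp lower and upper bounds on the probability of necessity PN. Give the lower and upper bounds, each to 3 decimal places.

0.223 ≤ PN ≤ 0.942

p₁ = P(outcome | exposed) = 1753/3013 = 0.58181
p₀ = P(outcome | unexposed) = 1033/2285 = 0.45208
Under exogeneity alone the bounds on PN are max{0,(p₁−p₀)/p₁} ≤ PN ≤ min{1,(1−p₀)/p₁}.
  lower = (p₁ − p₀)/p₁ = 0.12973 / 0.58181 ≈ 0.2230
  upper = min{1, (1 − p₀)/p₁} = 0.54792 / 0.58181 ≈ 0.9417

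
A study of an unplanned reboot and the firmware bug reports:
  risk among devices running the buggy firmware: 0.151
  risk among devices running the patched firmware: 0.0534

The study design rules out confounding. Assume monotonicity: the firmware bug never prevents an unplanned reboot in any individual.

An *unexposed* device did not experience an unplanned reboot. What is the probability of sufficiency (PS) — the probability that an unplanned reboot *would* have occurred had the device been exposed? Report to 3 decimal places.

PS ≈ 0.103

Let p₁ = 0.151, p₀ = 0.0534.
Under exogeneity and monotonicity, PS = (p₁ − p₀) / (1 − p₀).
PS = (0.151 − 0.0534) / (1 − 0.0534) = 0.0976 / 0.9466 ≈ 0.1031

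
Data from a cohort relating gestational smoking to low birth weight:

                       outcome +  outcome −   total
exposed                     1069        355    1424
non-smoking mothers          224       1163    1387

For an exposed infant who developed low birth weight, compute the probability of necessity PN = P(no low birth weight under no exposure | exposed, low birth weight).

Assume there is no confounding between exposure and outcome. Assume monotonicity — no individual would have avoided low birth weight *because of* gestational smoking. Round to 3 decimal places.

p₁ = P(outcome | exposed) = 1069/1424 = 0.7507
p₀ = P(outcome | unexposed) = 224/1387 = 0.1615
Under exogeneity and monotonicity, PN = (p₁ − p₀) / p₁.
PN = (0.7507 − 0.1615) / 0.7507 = 0.5892 / 0.7507 ≈ 0.7849

PN ≈ 0.785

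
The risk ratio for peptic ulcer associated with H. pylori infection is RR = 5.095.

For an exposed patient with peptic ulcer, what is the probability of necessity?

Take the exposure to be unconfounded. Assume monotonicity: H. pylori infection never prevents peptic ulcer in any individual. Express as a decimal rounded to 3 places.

PN ≈ 0.804

Under exogeneity and monotonicity, PN = (RR − 1) / RR = 1 − 1/RR.
PN = (5.095 − 1) / 5.095 = 4.095 / 5.095 ≈ 0.8037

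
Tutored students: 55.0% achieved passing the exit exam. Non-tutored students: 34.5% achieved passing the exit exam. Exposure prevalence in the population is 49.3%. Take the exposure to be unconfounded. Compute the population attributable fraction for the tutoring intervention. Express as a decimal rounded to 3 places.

p₁ = 0.55, p₀ = 0.345.
Overall risk P(Y=1) = π·p₁ + (1−π)·p₀ = 0.493×0.55 + 0.507×0.345 = 0.44606.
Under exogeneity, PAF = [P(Y=1) − p₀] / P(Y=1).
PAF = (0.44606 − 0.345) / 0.44606 ≈ 0.2266

PAF ≈ 0.227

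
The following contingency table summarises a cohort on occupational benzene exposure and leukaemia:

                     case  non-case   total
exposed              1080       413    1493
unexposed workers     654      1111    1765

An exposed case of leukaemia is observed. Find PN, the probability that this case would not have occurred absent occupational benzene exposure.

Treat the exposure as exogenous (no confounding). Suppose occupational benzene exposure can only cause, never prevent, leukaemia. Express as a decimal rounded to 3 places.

p₁ = P(outcome | exposed) = 1080/1493 = 0.72338
p₀ = P(outcome | unexposed) = 654/1765 = 0.37054
Under exogeneity and monotonicity, PN = (p₁ − p₀)/p₁.
PN = (0.72338 − 0.37054) / 0.72338 ≈ 0.4878

PN ≈ 0.488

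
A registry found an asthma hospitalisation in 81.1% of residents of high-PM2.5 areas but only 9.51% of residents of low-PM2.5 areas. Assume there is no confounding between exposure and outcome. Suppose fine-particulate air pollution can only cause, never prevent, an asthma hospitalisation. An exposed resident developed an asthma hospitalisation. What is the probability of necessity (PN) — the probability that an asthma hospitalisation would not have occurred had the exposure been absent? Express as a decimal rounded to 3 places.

p₁ = 0.811, p₀ = 0.0951.
Under exogeneity and monotonicity, PN = (p₁ − p₀) / p₁.
PN = (0.811 − 0.0951) / 0.811 = 0.7159 / 0.811 ≈ 0.8827

PN ≈ 0.883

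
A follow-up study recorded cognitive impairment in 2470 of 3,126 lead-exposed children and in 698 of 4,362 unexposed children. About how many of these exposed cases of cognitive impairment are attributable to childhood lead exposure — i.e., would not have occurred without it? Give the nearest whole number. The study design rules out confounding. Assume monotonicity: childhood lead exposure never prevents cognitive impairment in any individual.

about 1970 cases

p₁ = P(outcome | exposed) = 2470/3126 = 0.79015
p₀ = P(outcome | unexposed) = 698/4362 = 0.16002
PN = (p₁ − p₀)/p₁ = (0.79015 − 0.16002) / 0.79015 ≈ 0.79748.
Attributable cases ≈ PN × (exposed cases) = 0.79748 × 2470 ≈ 1969.78.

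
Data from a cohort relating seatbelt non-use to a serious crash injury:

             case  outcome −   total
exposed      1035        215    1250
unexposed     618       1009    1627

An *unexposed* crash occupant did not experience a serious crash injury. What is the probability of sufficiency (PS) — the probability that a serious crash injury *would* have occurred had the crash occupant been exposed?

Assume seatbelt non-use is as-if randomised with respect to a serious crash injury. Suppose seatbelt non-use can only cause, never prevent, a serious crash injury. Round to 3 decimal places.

p₁ = P(outcome | exposed) = 1035/1250 = 0.828
p₀ = P(outcome | unexposed) = 618/1627 = 0.37984
Under exogeneity and monotonicity, PS = (p₁ − p₀)/(1 − p₀).
PS = (0.828 − 0.37984) / 0.62016 ≈ 0.7227

PS ≈ 0.723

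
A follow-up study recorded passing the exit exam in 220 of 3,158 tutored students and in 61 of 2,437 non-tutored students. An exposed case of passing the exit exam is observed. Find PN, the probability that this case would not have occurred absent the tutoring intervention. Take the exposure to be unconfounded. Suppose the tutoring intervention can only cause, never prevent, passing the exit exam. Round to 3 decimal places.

PN ≈ 0.641

p₁ = P(outcome | exposed) = 220/3158 = 0.069664
p₀ = P(outcome | unexposed) = 61/2437 = 0.025031
Under exogeneity and monotonicity, PN = (p₁ − p₀) / p₁.
PN = (0.069664 − 0.025031) / 0.069664 = 0.044634 / 0.069664 ≈ 0.6407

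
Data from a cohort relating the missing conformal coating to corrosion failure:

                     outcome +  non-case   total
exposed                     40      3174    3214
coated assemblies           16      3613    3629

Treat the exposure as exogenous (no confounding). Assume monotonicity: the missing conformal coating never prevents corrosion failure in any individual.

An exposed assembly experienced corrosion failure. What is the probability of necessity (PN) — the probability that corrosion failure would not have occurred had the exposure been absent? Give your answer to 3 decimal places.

p₁ = P(outcome | exposed) = 40/3214 = 0.012446
p₀ = P(outcome | unexposed) = 16/3629 = 0.0044089
Under exogeneity and monotonicity, PN = (p₁ − p₀) / p₁.
PN = (0.012446 − 0.0044089) / 0.012446 = 0.0080366 / 0.012446 ≈ 0.6457

PN ≈ 0.646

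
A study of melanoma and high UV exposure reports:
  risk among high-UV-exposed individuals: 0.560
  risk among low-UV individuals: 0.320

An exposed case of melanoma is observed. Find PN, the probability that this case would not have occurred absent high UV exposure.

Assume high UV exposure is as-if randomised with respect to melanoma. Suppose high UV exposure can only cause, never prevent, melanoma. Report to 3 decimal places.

Let p₁ = 0.56, p₀ = 0.32.
Under exogeneity and monotonicity, PN = (p₁ − p₀) / p₁.
PN = (0.56 − 0.32) / 0.56 = 0.24 / 0.56 ≈ 0.4286

PN ≈ 0.429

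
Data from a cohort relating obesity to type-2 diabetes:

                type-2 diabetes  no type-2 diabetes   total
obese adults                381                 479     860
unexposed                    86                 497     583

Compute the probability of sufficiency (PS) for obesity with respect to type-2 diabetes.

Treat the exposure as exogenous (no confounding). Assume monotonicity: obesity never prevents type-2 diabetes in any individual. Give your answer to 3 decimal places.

p₁ = P(outcome | exposed) = 381/860 = 0.44302
p₀ = P(outcome | unexposed) = 86/583 = 0.14751
Under exogeneity and monotonicity, PS = (p₁ − p₀)/(1 − p₀).
PS = (0.44302 − 0.14751) / 0.85249 ≈ 0.3466

PS ≈ 0.347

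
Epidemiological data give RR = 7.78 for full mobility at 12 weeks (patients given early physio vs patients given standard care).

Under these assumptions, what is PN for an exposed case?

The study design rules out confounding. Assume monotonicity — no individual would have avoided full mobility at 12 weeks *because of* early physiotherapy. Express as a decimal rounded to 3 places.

Under exogeneity and monotonicity, PN = (RR − 1) / RR = 1 − 1/RR.
PN = (7.78 − 1) / 7.78 = 6.78 / 7.78 ≈ 0.8715

PN ≈ 0.871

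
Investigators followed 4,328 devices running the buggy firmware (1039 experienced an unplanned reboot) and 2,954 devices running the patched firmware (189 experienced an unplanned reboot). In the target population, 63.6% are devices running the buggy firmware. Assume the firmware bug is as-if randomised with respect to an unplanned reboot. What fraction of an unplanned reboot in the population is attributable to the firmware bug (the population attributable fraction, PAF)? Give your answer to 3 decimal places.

p₁ = P(outcome | exposed) = 1039/4328 = 0.24006
p₀ = P(outcome | unexposed) = 189/2954 = 0.063981
Overall risk P(Y=1) = π·p₁ + (1−π)·p₀ = 0.636×0.24006 + 0.364×0.063981 = 0.17597.
Under exogeneity, PAF = [P(Y=1) − p₀] / P(Y=1).
PAF = (0.17597 − 0.063981) / 0.17597 ≈ 0.6364

PAF ≈ 0.636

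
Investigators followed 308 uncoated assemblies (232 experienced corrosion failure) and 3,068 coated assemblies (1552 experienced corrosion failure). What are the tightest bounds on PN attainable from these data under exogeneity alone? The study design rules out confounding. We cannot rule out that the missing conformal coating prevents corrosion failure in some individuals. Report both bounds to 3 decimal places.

0.328 ≤ PN ≤ 0.656

p₁ = P(outcome | exposed) = 232/308 = 0.75325
p₀ = P(outcome | unexposed) = 1552/3068 = 0.50587
Under exogeneity alone the bounds on PN are max{0,(p₁−p₀)/p₁} ≤ PN ≤ min{1,(1−p₀)/p₁}.
  lower = (p₁ − p₀)/p₁ = 0.24738 / 0.75325 ≈ 0.3284
  upper = min{1, (1 − p₀)/p₁} = 0.49413 / 0.75325 ≈ 0.6560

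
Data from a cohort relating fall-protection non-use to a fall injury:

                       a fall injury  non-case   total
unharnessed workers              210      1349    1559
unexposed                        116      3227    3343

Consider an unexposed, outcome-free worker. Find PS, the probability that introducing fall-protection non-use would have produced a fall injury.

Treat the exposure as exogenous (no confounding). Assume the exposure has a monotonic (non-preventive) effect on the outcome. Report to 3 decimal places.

p₁ = P(outcome | exposed) = 210/1559 = 0.1347
p₀ = P(outcome | unexposed) = 116/3343 = 0.034699
Under exogeneity and monotonicity, PS = (p₁ − p₀) / (1 − p₀).
PS = (0.1347 − 0.034699) / (1 − 0.034699) = 0.1 / 0.9653 ≈ 0.1036

PS ≈ 0.104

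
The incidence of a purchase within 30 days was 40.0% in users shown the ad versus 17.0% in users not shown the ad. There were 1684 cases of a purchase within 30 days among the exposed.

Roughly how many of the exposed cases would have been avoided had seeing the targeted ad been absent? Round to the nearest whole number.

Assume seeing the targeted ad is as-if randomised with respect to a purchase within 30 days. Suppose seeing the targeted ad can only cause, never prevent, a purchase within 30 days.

about 968 cases

p₁ = 0.4, p₀ = 0.17.
PN = (p₁ − p₀)/p₁ = (0.4 − 0.17) / 0.4 ≈ 0.57500.
Attributable cases ≈ PN × (exposed cases) = 0.57500 × 1684 ≈ 968.30.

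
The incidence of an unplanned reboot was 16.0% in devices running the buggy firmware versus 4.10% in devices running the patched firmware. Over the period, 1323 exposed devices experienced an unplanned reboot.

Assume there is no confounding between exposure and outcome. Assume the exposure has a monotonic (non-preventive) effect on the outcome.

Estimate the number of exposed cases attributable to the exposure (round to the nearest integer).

about 984 cases

p₁ = 0.16, p₀ = 0.041.
PN = (p₁ − p₀)/p₁ = (0.16 − 0.041) / 0.16 ≈ 0.74375.
Attributable cases ≈ PN × (exposed cases) = 0.74375 × 1323 ≈ 983.98.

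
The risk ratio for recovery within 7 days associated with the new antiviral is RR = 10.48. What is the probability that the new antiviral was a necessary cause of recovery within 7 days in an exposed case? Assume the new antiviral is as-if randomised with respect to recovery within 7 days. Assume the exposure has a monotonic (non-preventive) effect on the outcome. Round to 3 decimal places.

PN ≈ 0.905

Under exogeneity and monotonicity, PN = (RR − 1) / RR = 1 − 1/RR.
PN = (10.48 − 1) / 10.48 = 9.48 / 10.48 ≈ 0.9046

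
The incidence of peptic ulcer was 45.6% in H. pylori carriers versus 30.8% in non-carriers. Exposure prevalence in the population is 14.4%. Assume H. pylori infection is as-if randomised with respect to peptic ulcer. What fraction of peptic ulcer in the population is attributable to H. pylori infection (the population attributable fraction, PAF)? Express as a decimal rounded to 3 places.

p₁ = 0.456, p₀ = 0.308.
Overall risk P(Y=1) = π·p₁ + (1−π)·p₀ = 0.144×0.456 + 0.856×0.308 = 0.32931.
Under exogeneity, PAF = [P(Y=1) − p₀] / P(Y=1).
PAF = (0.32931 − 0.308) / 0.32931 ≈ 0.0647

PAF ≈ 0.065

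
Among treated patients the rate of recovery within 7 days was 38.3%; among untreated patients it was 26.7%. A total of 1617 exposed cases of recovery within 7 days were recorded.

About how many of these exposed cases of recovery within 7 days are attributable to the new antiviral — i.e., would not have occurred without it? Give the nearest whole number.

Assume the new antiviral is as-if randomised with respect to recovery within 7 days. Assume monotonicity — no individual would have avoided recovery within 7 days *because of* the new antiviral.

about 490 cases

p₁ = 0.383, p₀ = 0.267.
PN = (p₁ − p₀)/p₁ = (0.383 − 0.267) / 0.383 ≈ 0.30287.
Attributable cases ≈ PN × (exposed cases) = 0.30287 × 1617 ≈ 489.74.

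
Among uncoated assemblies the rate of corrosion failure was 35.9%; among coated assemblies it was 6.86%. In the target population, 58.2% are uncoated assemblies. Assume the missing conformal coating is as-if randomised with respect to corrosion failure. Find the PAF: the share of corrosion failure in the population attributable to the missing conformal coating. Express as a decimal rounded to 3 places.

p₁ = 0.359, p₀ = 0.0686.
Overall risk P(Y=1) = π·p₁ + (1−π)·p₀ = 0.582×0.359 + 0.418×0.0686 = 0.23761.
Under exogeneity, PAF = [P(Y=1) − p₀] / P(Y=1).
PAF = (0.23761 − 0.0686) / 0.23761 ≈ 0.7113

PAF ≈ 0.711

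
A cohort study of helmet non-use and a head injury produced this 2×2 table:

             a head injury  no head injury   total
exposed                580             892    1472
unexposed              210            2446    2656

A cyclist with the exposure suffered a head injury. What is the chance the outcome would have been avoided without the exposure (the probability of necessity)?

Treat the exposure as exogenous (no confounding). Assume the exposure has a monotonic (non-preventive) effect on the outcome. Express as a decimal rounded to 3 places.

PN ≈ 0.799

p₁ = P(outcome | exposed) = 580/1472 = 0.39402
p₀ = P(outcome | unexposed) = 210/2656 = 0.079066
Under exogeneity and monotonicity, PN = (p₁ − p₀)/p₁.
PN = (0.39402 − 0.079066) / 0.39402 ≈ 0.7993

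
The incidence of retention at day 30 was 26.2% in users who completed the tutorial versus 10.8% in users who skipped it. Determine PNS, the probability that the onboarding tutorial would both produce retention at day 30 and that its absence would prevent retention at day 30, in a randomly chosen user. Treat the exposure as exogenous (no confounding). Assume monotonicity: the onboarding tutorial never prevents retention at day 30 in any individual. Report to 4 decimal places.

p₁ = 0.262, p₀ = 0.108.
Under exogeneity and monotonicity, PNS = p₁ − p₀.
PNS = 0.262 − 0.108 = 0.154

PNS ≈ 0.1540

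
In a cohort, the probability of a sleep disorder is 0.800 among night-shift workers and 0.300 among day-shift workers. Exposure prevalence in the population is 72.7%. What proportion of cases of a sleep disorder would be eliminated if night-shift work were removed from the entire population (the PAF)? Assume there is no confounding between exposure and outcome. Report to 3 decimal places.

Let p₁ = 0.8, p₀ = 0.3.
Overall risk P(Y=1) = π·p₁ + (1−π)·p₀ = 0.727×0.8 + 0.273×0.3 = 0.6635.
Under exogeneity, PAF = [P(Y=1) − p₀] / P(Y=1).
PAF = (0.6635 − 0.3) / 0.6635 ≈ 0.5479

PAF ≈ 0.548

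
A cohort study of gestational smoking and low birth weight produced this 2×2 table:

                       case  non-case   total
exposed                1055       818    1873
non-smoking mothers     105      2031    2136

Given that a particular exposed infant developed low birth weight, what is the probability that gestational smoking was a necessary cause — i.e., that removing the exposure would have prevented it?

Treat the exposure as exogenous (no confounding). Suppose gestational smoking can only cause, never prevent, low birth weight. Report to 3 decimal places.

p₁ = P(outcome | exposed) = 1055/1873 = 0.56327
p₀ = P(outcome | unexposed) = 105/2136 = 0.049157
Under exogeneity and monotonicity, PN = (p₁ − p₀)/p₁.
PN = (0.56327 − 0.049157) / 0.56327 ≈ 0.9127

PN ≈ 0.913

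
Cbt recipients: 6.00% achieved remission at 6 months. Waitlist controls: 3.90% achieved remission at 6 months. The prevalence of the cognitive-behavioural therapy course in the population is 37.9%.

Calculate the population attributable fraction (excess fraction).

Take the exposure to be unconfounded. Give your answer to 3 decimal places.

PAF ≈ 0.169

p₁ = 0.06, p₀ = 0.039.
Overall risk P(Y=1) = π·p₁ + (1−π)·p₀ = 0.379×0.06 + 0.621×0.039 = 0.046959.
Under exogeneity, PAF = [P(Y=1) − p₀] / P(Y=1).
PAF = (0.046959 − 0.039) / 0.046959 ≈ 0.1695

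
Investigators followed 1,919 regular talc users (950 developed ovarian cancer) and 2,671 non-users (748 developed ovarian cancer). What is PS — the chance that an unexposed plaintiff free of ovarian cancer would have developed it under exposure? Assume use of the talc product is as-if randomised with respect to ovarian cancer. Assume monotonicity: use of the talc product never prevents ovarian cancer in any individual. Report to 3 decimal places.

PS ≈ 0.299

p₁ = P(outcome | exposed) = 950/1919 = 0.49505
p₀ = P(outcome | unexposed) = 748/2671 = 0.28004
Under exogeneity and monotonicity, PS = (p₁ − p₀) / (1 − p₀).
PS = (0.49505 − 0.28004) / (1 − 0.28004) = 0.215 / 0.71996 ≈ 0.2986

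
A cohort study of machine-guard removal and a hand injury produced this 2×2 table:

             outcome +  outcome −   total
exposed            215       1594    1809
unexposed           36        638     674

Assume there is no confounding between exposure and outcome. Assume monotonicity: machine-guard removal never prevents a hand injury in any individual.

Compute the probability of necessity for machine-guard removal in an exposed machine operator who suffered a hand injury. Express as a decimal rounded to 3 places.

p₁ = P(outcome | exposed) = 215/1809 = 0.11885
p₀ = P(outcome | unexposed) = 36/674 = 0.053412
Under exogeneity and monotonicity, PN = (p₁ − p₀) / p₁.
PN = (0.11885 − 0.053412) / 0.11885 = 0.065438 / 0.11885 ≈ 0.5506

PN ≈ 0.551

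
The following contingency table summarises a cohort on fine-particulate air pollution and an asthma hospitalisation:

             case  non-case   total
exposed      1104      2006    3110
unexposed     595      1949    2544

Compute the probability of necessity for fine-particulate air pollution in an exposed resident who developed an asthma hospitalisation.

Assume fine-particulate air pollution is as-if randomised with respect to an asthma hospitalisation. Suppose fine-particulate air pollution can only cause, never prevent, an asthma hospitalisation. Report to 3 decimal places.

p₁ = P(outcome | exposed) = 1104/3110 = 0.35498
p₀ = P(outcome | unexposed) = 595/2544 = 0.23388
Under exogeneity and monotonicity, PN = (p₁ − p₀) / p₁.
PN = (0.35498 − 0.23388) / 0.35498 = 0.1211 / 0.35498 ≈ 0.3411

PN ≈ 0.341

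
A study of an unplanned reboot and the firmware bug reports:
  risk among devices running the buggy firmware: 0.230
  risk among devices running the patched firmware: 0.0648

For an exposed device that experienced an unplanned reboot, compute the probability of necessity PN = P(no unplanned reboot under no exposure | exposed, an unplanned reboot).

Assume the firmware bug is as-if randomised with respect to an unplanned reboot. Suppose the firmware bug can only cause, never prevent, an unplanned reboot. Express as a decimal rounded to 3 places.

Let p₁ = 0.23, p₀ = 0.0648.
Under exogeneity and monotonicity, PN = (p₁ − p₀) / p₁.
PN = (0.23 − 0.0648) / 0.23 = 0.1652 / 0.23 ≈ 0.7183

PN ≈ 0.718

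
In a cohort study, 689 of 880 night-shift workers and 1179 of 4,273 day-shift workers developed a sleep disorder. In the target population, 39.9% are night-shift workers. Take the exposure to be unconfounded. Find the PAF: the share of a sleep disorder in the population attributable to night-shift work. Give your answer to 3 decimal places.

p₁ = P(outcome | exposed) = 689/880 = 0.78295
p₀ = P(outcome | unexposed) = 1179/4273 = 0.27592
Overall risk P(Y=1) = π·p₁ + (1−π)·p₀ = 0.399×0.78295 + 0.601×0.27592 = 0.47823.
Under exogeneity, PAF = [P(Y=1) − p₀] / P(Y=1).
PAF = (0.47823 − 0.27592) / 0.47823 ≈ 0.4230

PAF ≈ 0.423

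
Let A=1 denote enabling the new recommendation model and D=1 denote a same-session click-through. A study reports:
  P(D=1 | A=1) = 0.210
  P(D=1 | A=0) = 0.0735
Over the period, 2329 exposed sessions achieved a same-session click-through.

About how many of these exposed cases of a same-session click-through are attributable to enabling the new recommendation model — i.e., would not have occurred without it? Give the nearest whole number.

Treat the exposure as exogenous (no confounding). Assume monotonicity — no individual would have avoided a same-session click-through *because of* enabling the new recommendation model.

about 1514 cases

Let p₁ = 0.21, p₀ = 0.0735.
PN = (p₁ − p₀)/p₁ = (0.21 − 0.0735) / 0.21 ≈ 0.65000.
Attributable cases ≈ PN × (exposed cases) = 0.65000 × 2329 ≈ 1513.85.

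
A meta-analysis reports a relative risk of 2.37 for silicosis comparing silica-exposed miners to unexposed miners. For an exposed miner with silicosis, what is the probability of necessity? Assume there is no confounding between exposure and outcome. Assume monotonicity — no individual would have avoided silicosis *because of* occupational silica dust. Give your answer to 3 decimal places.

PN ≈ 0.578

Under exogeneity and monotonicity, PN = (RR − 1) / RR = 1 − 1/RR.
PN = (2.37 − 1) / 2.37 = 1.37 / 2.37 ≈ 0.5781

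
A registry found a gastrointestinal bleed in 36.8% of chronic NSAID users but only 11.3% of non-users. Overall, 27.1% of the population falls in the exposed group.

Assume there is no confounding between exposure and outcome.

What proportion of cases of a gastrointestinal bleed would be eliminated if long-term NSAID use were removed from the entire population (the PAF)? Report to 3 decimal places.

PAF ≈ 0.379

p₁ = 0.368, p₀ = 0.113.
Overall risk P(Y=1) = π·p₁ + (1−π)·p₀ = 0.271×0.368 + 0.729×0.113 = 0.18211.
Under exogeneity, PAF = [P(Y=1) − p₀] / P(Y=1).
PAF = (0.18211 − 0.113) / 0.18211 ≈ 0.3795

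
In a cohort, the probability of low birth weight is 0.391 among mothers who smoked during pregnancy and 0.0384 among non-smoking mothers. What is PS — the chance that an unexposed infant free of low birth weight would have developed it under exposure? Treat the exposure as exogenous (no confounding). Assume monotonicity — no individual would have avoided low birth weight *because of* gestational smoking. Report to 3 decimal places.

PS ≈ 0.367

Let p₁ = 0.391, p₀ = 0.0384.
Under exogeneity and monotonicity, PS = (p₁ − p₀) / (1 − p₀).
PS = (0.391 − 0.0384) / (1 − 0.0384) = 0.3526 / 0.9616 ≈ 0.3667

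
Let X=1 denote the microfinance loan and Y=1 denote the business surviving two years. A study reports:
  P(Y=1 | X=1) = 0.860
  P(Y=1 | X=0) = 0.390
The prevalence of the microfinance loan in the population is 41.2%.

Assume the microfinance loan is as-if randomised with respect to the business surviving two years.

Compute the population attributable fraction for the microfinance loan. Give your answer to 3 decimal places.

Let p₁ = 0.86, p₀ = 0.39.
Overall risk P(Y=1) = π·p₁ + (1−π)·p₀ = 0.412×0.86 + 0.588×0.39 = 0.58364.
Under exogeneity, PAF = [P(Y=1) − p₀] / P(Y=1).
PAF = (0.58364 − 0.39) / 0.58364 ≈ 0.3318

PAF ≈ 0.332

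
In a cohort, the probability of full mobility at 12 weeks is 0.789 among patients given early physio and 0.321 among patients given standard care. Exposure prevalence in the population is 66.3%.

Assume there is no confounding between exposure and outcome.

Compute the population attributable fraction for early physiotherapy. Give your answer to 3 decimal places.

PAF ≈ 0.492

Let p₁ = 0.789, p₀ = 0.321.
Overall risk P(Y=1) = π·p₁ + (1−π)·p₀ = 0.663×0.789 + 0.337×0.321 = 0.63128.
Under exogeneity, PAF = [P(Y=1) − p₀] / P(Y=1).
PAF = (0.63128 − 0.321) / 0.63128 ≈ 0.4915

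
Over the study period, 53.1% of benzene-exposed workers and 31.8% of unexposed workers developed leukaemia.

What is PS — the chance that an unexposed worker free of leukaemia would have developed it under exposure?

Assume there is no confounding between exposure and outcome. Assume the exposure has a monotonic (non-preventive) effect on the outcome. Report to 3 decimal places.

PS ≈ 0.312

p₁ = 0.531, p₀ = 0.318.
Under exogeneity and monotonicity, PS = (p₁ − p₀) / (1 − p₀).
PS = (0.531 − 0.318) / (1 − 0.318) = 0.213 / 0.682 ≈ 0.3123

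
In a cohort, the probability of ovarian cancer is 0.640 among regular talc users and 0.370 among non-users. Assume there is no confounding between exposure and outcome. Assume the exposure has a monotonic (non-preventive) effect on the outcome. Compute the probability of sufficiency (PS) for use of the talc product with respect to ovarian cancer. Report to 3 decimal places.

Let p₁ = 0.64, p₀ = 0.37.
Under exogeneity and monotonicity, PS = (p₁ − p₀) / (1 − p₀).
PS = (0.64 − 0.37) / (1 − 0.37) = 0.27 / 0.63 ≈ 0.4286

PS ≈ 0.429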